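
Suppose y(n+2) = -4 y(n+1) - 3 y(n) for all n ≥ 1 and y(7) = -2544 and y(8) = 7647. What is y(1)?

4

Rearranging, y(n-2) = (y(n) + 4 y(n-1)) / -3.
y(6) = (7647 + 4(-2544)) / -3 = -2529/-3 = 843
y(5) = (-2544 + 4(843)) / -3 = 828/-3 = -276
y(4) = (843 + 4(-276)) / -3 = -261/-3 = 87
y(3) = (-276 + 4(87)) / -3 = 72/-3 = -24
y(2) = (87 + 4(-24)) / -3 = -9/-3 = 3
y(1) = (-24 + 4(3)) / -3 = -12/-3 = 4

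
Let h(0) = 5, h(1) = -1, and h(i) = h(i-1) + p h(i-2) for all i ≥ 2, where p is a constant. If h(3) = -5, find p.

h(2) = -1 + 5p
h(3) = -1 + 4p
So -1 + 4p = -5, giving p = -1.

-1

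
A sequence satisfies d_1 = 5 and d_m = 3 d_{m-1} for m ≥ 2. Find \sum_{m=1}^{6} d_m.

1820

d_2 = 3(5) = 15
d_3 = 3(15) = 45
d_4 = 3(45) = 135
d_5 = 3(135) = 405
d_6 = 3(405) = 1215
Sum = 5 + 15 + 45 + 135 + 405 + 1215 = 1820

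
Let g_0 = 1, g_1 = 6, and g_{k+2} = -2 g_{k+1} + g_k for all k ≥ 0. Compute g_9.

5502

g_2 = -2*6 + 1 = -11
g_3 = -2*(-11) + 6 = 28
g_4 = -2*28 + (-11) = -67
g_5 = -2*(-67) + 28 = 162
g_6 = -2*162 + (-67) = -391
g_7 = -2*(-391) + 162 = 944
g_8 = -2*944 + (-391) = -2279
g_9 = -2*(-2279) + 944 = 5502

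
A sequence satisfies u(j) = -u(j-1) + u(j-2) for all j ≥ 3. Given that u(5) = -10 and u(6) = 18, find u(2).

6

Rearranging, u(j-2) = u(j) + u(j-1).
u(4) = 18 + (-10) = 8
u(3) = -10 + 8 = -2
u(2) = 8 + (-2) = 6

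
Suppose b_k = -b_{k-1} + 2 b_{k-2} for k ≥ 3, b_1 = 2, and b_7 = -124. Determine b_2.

8

Let b_2 = y.
b_3 = 4 - y
b_4 = -4 + 3y
b_5 = 12 - 5y
b_6 = -20 + 11y
b_7 = 44 - 21y
So 44 - 21y = -124, giving y = 8.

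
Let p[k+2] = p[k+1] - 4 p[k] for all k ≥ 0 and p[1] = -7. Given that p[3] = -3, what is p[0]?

6

Let p[0] = y.
p[2] = -7 - 4y
p[3] = 21 - 4y
So 21 - 4y = -3, giving y = 6.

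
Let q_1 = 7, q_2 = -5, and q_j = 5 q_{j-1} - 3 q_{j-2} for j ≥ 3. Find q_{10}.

q_3 = 5·(-5) - 3·7 = -46
q_4 = 5·(-46) - 3·(-5) = -215
q_5 = 5·(-215) - 3·(-46) = -937
q_6 = 5·(-937) - 3·(-215) = -4040
q_7 = 5·(-4040) - 3·(-937) = -17389
q_8 = 5·(-17389) - 3·(-4040) = -74825
q_9 = 5·(-74825) - 3·(-17389) = -321958
q_{10} = 5·(-321958) - 3·(-74825) = -1385315

-1385315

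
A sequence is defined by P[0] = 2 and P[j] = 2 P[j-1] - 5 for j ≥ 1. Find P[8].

-763

P[1] = 2·2 - 5 = -1
P[2] = 2·(-1) - 5 = -7
P[3] = 2·(-7) - 5 = -19
P[4] = 2·(-19) - 5 = -43
P[5] = 2·(-43) - 5 = -91
P[6] = 2·(-91) - 5 = -187
P[7] = 2·(-187) - 5 = -379
P[8] = 2·(-379) - 5 = -763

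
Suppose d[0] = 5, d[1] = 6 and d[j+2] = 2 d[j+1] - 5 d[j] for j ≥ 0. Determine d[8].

d[2] = 2·6 - 5·5 = -13
d[3] = 2·(-13) - 5·6 = -56
d[4] = 2·(-56) - 5·(-13) = -47
d[5] = 2·(-47) - 5·(-56) = 186
d[6] = 2·186 - 5·(-47) = 607
d[7] = 2·607 - 5·186 = 284
d[8] = 2·284 - 5·607 = -2467

-2467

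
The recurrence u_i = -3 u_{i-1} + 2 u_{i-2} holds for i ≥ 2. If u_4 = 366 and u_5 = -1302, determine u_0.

Rearranging, u_{i-2} = (u_i + 3 u_{i-1}) / 2.
u_3 = (-1302 + 3(366)) / 2 = -204/2 = -102
u_2 = (366 + 3(-102)) / 2 = 60/2 = 30
u_1 = (-102 + 3(30)) / 2 = -12/2 = -6
u_0 = (30 + 3(-6)) / 2 = 12/2 = 6

6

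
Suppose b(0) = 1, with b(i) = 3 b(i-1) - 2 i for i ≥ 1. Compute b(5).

-115

b(1) = 3(1) - 2 = 1
b(2) = 3(1) - 4 = -1
b(3) = 3(-1) - 6 = -9
b(4) = 3(-9) - 8 = -35
b(5) = 3(-35) - 10 = -115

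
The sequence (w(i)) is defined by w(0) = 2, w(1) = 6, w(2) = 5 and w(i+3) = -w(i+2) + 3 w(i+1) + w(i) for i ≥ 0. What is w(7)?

w(3) = -5 + 3(6) + 2 = 15
w(4) = -15 + 3(5) + 6 = 6
w(5) = -6 + 3(15) + 5 = 44
w(6) = -44 + 3(6) + 15 = -11
w(7) = -(-11) + 3(44) + 6 = 149

149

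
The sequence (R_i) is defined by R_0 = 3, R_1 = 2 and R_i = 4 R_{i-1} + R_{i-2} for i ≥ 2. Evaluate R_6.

R_2 = 4*2 + 3 = 11
R_3 = 4*11 + 2 = 46
R_4 = 4*46 + 11 = 195
R_5 = 4*195 + 46 = 826
R_6 = 4*826 + 195 = 3499

3499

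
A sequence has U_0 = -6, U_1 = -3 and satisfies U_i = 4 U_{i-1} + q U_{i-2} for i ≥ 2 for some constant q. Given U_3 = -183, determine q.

5

U_2 = -12 - 6q
U_3 = -48 - 27q
So -48 - 27q = -183, giving q = 5.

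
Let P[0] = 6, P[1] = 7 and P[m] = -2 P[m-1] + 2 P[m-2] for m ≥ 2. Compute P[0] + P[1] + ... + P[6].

P[2] = -2*7 + 2*6 = -2
P[3] = -2*(-2) + 2*7 = 18
P[4] = -2*18 + 2*(-2) = -40
P[5] = -2*(-40) + 2*18 = 116
P[6] = -2*116 + 2*(-40) = -312
Sum = 6 + 7 + (-2) + 18 + (-40) + 116 + (-312) = -207

-207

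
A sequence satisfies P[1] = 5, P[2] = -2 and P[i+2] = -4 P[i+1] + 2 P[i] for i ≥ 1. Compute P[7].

6728

P[3] = -4(-2) + 2(5) = 18
P[4] = -4(18) + 2(-2) = -76
P[5] = -4(-76) + 2(18) = 340
P[6] = -4(340) + 2(-76) = -1512
P[7] = -4(-1512) + 2(340) = 6728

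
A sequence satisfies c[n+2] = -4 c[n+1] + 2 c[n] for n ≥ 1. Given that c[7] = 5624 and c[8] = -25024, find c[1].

Rearranging, c[n-2] = (c[n] + 4 c[n-1]) / 2.
c[6] = (-25024 + 4·5624) / 2 = -2528/2 = -1264
c[5] = (5624 + 4·(-1264)) / 2 = 568/2 = 284
c[4] = (-1264 + 4·284) / 2 = -128/2 = -64
c[3] = (284 + 4·(-64)) / 2 = 28/2 = 14
c[2] = (-64 + 4·14) / 2 = -8/2 = -4
c[1] = (14 + 4·(-4)) / 2 = -2/2 = -1

-1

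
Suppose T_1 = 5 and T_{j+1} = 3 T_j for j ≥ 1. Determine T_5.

T_2 = 3(5) = 15
T_3 = 3(15) = 45
T_4 = 3(45) = 135
T_5 = 3(135) = 405

405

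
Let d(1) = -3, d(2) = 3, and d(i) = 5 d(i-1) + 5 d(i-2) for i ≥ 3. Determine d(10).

526875

d(3) = 5*3 + 5*(-3) = 0
d(4) = 5*0 + 5*3 = 15
d(5) = 5*15 + 5*0 = 75
d(6) = 5*75 + 5*15 = 450
d(7) = 5*450 + 5*75 = 2625
d(8) = 5*2625 + 5*450 = 15375
d(9) = 5*15375 + 5*2625 = 90000
d(10) = 5*90000 + 5*15375 = 526875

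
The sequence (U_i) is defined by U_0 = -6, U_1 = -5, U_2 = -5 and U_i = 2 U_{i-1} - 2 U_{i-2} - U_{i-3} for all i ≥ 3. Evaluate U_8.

U_3 = 2(-5) - 2(-5) - (-6) = 6
U_4 = 2(6) - 2(-5) - (-5) = 27
U_5 = 2(27) - 2(6) - (-5) = 47
U_6 = 2(47) - 2(27) - 6 = 34
U_7 = 2(34) - 2(47) - 27 = -53
U_8 = 2(-53) - 2(34) - 47 = -221

-221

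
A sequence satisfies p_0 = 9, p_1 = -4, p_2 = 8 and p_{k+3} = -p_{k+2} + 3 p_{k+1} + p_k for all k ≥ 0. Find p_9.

p_3 = -8 + 3*(-4) + 9 = -11
p_4 = -(-11) + 3*8 + (-4) = 31
p_5 = -31 + 3*(-11) + 8 = -56
p_6 = -(-56) + 3*31 + (-11) = 138
p_7 = -138 + 3*(-56) + 31 = -275
p_8 = -(-275) + 3*138 + (-56) = 633
p_9 = -633 + 3*(-275) + 138 = -1320

-1320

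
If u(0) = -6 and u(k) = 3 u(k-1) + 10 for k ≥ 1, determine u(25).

-847288609448

The fixed point is 10/(1 - 3) = -5, so u(k) + 5 = 3(u(k-1) + 5).
Hence u(k) = -1·3^k - 5.
u(25) = -1·3^{25} - 5 = -1·847288609443 - 5 = -847288609448.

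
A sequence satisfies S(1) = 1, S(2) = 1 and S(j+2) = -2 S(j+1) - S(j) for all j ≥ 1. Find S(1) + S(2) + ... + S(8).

S(3) = -2*1 - 1 = -3
S(4) = -2*(-3) - 1 = 5
S(5) = -2*5 - (-3) = -7
S(6) = -2*(-7) - 5 = 9
S(7) = -2*9 - (-7) = -11
S(8) = -2*(-11) - 9 = 13
Sum = 1 + 1 + (-3) + 5 + (-7) + 9 + (-11) + 13 = 8

8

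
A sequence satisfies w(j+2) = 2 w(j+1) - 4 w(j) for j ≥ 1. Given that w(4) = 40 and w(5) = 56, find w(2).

-7

Rearranging, w(j-2) = (w(j) - 2 w(j-1)) / -4.
w(3) = (56 - 2(40)) / -4 = -24/-4 = 6
w(2) = (40 - 2(6)) / -4 = 28/-4 = -7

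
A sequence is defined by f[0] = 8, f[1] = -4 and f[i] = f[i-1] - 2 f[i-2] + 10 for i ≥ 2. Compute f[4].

38

f[2] = (-4) - 2*8 + 10 = -10
f[3] = (-10) - 2*(-4) + 10 = 8
f[4] = 8 - 2*(-10) + 10 = 38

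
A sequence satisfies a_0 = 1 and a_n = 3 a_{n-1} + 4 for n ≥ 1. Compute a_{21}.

31381059607

The fixed point is 4/(1 - 3) = -2, so a_n + 2 = 3(a_{n-1} + 2).
Hence a_n = 3·3^n - 2.
a_{21} = 3·3^{21} - 2 = 3·10460353203 - 2 = 31381059607.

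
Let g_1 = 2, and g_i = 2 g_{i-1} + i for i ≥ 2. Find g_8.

630

g_2 = 2·2 + 2 = 6
g_3 = 2·6 + 3 = 15
g_4 = 2·15 + 4 = 34
g_5 = 2·34 + 5 = 73
g_6 = 2·73 + 6 = 152
g_7 = 2·152 + 7 = 311
g_8 = 2·311 + 8 = 630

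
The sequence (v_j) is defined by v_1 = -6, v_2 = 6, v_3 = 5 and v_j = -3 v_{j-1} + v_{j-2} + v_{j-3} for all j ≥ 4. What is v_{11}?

v_4 = -3·5 + 6 + (-6) = -15
v_5 = -3·(-15) + 5 + 6 = 56
v_6 = -3·56 + (-15) + 5 = -178
v_7 = -3·(-178) + 56 + (-15) = 575
v_8 = -3·575 + (-178) + 56 = -1847
v_9 = -3·(-1847) + 575 + (-178) = 5938
v_{10} = -3·5938 + (-1847) + 575 = -19086
v_{11} = -3·(-19086) + 5938 + (-1847) = 61349

61349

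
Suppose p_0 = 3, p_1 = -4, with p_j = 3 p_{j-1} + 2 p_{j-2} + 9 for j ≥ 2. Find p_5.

p_2 = 3·(-4) + 2·3 + 9 = 3
p_3 = 3·3 + 2·(-4) + 9 = 10
p_4 = 3·10 + 2·3 + 9 = 45
p_5 = 3·45 + 2·10 + 9 = 164

164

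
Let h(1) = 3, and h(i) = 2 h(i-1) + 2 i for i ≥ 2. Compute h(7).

h(2) = 2*3 + 4 = 10
h(3) = 2*10 + 6 = 26
h(4) = 2*26 + 8 = 60
h(5) = 2*60 + 10 = 130
h(6) = 2*130 + 12 = 272
h(7) = 2*272 + 14 = 558

558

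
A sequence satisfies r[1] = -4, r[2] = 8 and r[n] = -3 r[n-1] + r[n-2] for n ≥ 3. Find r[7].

r[3] = -3·8 + (-4) = -28
r[4] = -3·(-28) + 8 = 92
r[5] = -3·92 + (-28) = -304
r[6] = -3·(-304) + 92 = 1004
r[7] = -3·1004 + (-304) = -3316

-3316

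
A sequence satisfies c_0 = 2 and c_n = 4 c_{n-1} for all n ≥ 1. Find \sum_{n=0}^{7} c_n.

43690

c_1 = 4(2) = 8
c_2 = 4(8) = 32
c_3 = 4(32) = 128
c_4 = 4(128) = 512
c_5 = 4(512) = 2048
c_6 = 4(2048) = 8192
c_7 = 4(8192) = 32768
Sum = 2 + 8 + 32 + 128 + 512 + 2048 + 8192 + 32768 = 43690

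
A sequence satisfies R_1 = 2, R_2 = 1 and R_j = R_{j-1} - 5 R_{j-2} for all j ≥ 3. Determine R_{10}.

2506

R_3 = 1 - 5·2 = -9
R_4 = (-9) - 5·1 = -14
R_5 = (-14) - 5·(-9) = 31
R_6 = 31 - 5·(-14) = 101
R_7 = 101 - 5·31 = -54
R_8 = (-54) - 5·101 = -559
R_9 = (-559) - 5·(-54) = -289
R_{10} = (-289) - 5·(-559) = 2506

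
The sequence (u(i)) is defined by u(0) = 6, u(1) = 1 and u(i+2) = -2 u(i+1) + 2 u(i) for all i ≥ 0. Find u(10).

u(2) = -2(1) + 2(6) = 10
u(3) = -2(10) + 2(1) = -18
u(4) = -2(-18) + 2(10) = 56
u(5) = -2(56) + 2(-18) = -148
u(6) = -2(-148) + 2(56) = 408
u(7) = -2(408) + 2(-148) = -1112
u(8) = -2(-1112) + 2(408) = 3040
u(9) = -2(3040) + 2(-1112) = -8304
u(10) = -2(-8304) + 2(3040) = 22688

22688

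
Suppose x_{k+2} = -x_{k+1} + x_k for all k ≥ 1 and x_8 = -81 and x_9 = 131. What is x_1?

Rearranging, x_{k-2} = x_k + x_{k-1}.
x_7 = 131 + (-81) = 50
x_6 = -81 + 50 = -31
x_5 = 50 + (-31) = 19
x_4 = -31 + 19 = -12
x_3 = 19 + (-12) = 7
x_2 = -12 + 7 = -5
x_1 = 7 + (-5) = 2

2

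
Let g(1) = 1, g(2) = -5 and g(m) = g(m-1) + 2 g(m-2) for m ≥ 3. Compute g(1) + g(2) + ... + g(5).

-39

g(3) = (-5) + 2*1 = -3
g(4) = (-3) + 2*(-5) = -13
g(5) = (-13) + 2*(-3) = -19
Sum = 1 + (-5) + (-3) + (-13) + (-19) = -39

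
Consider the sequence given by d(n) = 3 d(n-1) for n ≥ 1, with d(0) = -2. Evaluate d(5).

-486

d(1) = 3*(-2) = -6
d(2) = 3*(-6) = -18
d(3) = 3*(-18) = -54
d(4) = 3*(-54) = -162
d(5) = 3*(-162) = -486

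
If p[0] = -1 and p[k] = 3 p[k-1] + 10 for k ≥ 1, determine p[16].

The fixed point is 10/(1 - 3) = -5, so p[k] + 5 = 3(p[k-1] + 5).
Hence p[k] = 4·3^k - 5.
p[16] = 4·3^{16} - 5 = 4·43046721 - 5 = 172186879.

172186879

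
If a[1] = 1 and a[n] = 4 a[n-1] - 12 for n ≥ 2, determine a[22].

-13194139533308

The fixed point is -12/(1 - 4) = 4, so a[n] - 4 = 4(a[n-1] - 4).
Hence a[n] = -3·4^{n-1} + 4.
a[22] = -3·4^{21} + 4 = -3·4398046511104 + 4 = -13194139533308.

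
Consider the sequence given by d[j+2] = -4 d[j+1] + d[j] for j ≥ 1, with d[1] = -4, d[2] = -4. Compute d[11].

d[3] = -4·(-4) + (-4) = 12
d[4] = -4·12 + (-4) = -52
d[5] = -4·(-52) + 12 = 220
d[6] = -4·220 + (-52) = -932
d[7] = -4·(-932) + 220 = 3948
d[8] = -4·3948 + (-932) = -16724
d[9] = -4·(-16724) + 3948 = 70844
d[10] = -4·70844 + (-16724) = -300100
d[11] = -4·(-300100) + 70844 = 1271244

1271244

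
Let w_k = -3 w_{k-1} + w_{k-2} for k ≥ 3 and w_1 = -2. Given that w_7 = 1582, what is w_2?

Let w_2 = x.
w_3 = -2 - 3x
w_4 = 6 + 10x
w_5 = -20 - 33x
w_6 = 66 + 109x
w_7 = -218 - 360x
So -218 - 360x = 1582, giving x = -5.

-5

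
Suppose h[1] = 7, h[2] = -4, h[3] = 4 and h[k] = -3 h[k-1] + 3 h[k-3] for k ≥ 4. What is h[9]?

-2502

h[4] = -3·4 + 3·7 = 9
h[5] = -3·9 + 3·(-4) = -39
h[6] = -3·(-39) + 3·4 = 129
h[7] = -3·129 + 3·9 = -360
h[8] = -3·(-360) + 3·(-39) = 963
h[9] = -3·963 + 3·129 = -2502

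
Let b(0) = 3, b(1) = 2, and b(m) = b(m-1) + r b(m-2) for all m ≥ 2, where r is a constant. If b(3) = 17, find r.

b(2) = 2 + 3r
b(3) = 2 + 5r
So 2 + 5r = 17, giving r = 3.

3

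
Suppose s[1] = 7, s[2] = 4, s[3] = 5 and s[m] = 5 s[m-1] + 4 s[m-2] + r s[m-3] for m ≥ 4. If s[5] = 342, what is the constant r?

3

s[4] = 41 + 7r
s[5] = 225 + 39r
So 225 + 39r = 342, giving r = 3.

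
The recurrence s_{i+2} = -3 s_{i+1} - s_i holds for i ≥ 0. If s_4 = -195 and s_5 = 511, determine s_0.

Rearranging, s_{i-2} = -(s_i + 3 s_{i-1}).
s_3 = -(511 + 3·(-195)) = 74
s_2 = -(-195 + 3·74) = -27
s_1 = -(74 + 3·(-27)) = 7
s_0 = -(-27 + 3·7) = 6

6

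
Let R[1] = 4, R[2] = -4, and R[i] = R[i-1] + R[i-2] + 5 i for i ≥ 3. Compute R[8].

410

R[3] = (-4) + 4 + 15 = 15
R[4] = 15 + (-4) + 20 = 31
R[5] = 31 + 15 + 25 = 71
R[6] = 71 + 31 + 30 = 132
R[7] = 132 + 71 + 35 = 238
R[8] = 238 + 132 + 40 = 410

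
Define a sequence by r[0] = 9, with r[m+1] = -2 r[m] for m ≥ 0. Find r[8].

r[1] = -2·9 = -18
r[2] = -2·(-18) = 36
r[3] = -2·36 = -72
r[4] = -2·(-72) = 144
r[5] = -2·144 = -288
r[6] = -2·(-288) = 576
r[7] = -2·576 = -1152
r[8] = -2·(-1152) = 2304

2304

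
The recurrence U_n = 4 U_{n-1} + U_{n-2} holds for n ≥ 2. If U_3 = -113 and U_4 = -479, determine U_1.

Rearranging, U_{n-2} = U_n - 4 U_{n-1}.
U_2 = -479 - 4·(-113) = -27
U_1 = -113 - 4·(-27) = -5

-5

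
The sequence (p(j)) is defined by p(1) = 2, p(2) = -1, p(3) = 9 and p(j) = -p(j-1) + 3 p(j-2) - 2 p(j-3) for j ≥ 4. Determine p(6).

p(4) = -9 + 3(-1) - 2(2) = -16
p(5) = -(-16) + 3(9) - 2(-1) = 45
p(6) = -45 + 3(-16) - 2(9) = -111

-111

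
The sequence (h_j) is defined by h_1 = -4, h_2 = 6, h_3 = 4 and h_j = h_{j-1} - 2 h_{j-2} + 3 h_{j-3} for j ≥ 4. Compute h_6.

h_4 = 4 - 2*6 + 3*(-4) = -20
h_5 = (-20) - 2*4 + 3*6 = -10
h_6 = (-10) - 2*(-20) + 3*4 = 42

42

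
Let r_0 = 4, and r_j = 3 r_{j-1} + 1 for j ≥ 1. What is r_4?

364

r_1 = 3*4 + 1 = 13
r_2 = 3*13 + 1 = 40
r_3 = 3*40 + 1 = 121
r_4 = 3*121 + 1 = 364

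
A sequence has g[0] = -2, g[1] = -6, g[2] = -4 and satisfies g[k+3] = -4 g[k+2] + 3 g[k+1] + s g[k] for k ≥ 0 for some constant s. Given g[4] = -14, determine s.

-5

g[3] = -2 - 2s
g[4] = -4 + 2s
So -4 + 2s = -14, giving s = -5.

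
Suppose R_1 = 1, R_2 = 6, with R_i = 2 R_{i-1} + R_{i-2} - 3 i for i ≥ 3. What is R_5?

-7

R_3 = 2*6 + 1 - 9 = 4
R_4 = 2*4 + 6 - 12 = 2
R_5 = 2*2 + 4 - 15 = -7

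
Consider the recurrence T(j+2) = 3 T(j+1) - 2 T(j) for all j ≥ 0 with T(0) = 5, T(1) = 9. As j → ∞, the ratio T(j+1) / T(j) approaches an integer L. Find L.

The characteristic equation is r^2 - 3r + 2 = 0, which factors as (r - 2)(r - 1) = 0.
So the roots are 2 and 1. Since |2| > |1| and the coefficient of 2^j is non-zero, the ratio tends to 2.

2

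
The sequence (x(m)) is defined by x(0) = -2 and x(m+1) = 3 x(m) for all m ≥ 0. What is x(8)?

-13122

x(1) = 3*(-2) = -6
x(2) = 3*(-6) = -18
x(3) = 3*(-18) = -54
x(4) = 3*(-54) = -162
x(5) = 3*(-162) = -486
x(6) = 3*(-486) = -1458
x(7) = 3*(-1458) = -4374
x(8) = 3*(-4374) = -13122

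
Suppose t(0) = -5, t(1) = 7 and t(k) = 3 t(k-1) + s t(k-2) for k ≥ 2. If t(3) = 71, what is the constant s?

t(2) = 21 - 5s
t(3) = 63 - 8s
So 63 - 8s = 71, giving s = -1.

-1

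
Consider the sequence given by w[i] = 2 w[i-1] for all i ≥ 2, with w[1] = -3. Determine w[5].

w[2] = 2*(-3) = -6
w[3] = 2*(-6) = -12
w[4] = 2*(-12) = -24
w[5] = 2*(-24) = -48

-48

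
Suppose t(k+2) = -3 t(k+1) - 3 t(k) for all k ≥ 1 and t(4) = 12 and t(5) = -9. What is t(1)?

Rearranging, t(k-2) = (t(k) + 3 t(k-1)) / -3.
t(3) = (-9 + 3·12) / -3 = 27/-3 = -9
t(2) = (12 + 3·(-9)) / -3 = -15/-3 = 5
t(1) = (-9 + 3·5) / -3 = 6/-3 = -2

-2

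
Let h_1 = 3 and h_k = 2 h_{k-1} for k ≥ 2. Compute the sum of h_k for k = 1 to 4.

45

h_2 = 2(3) = 6
h_3 = 2(6) = 12
h_4 = 2(12) = 24
Sum = 3 + 6 + 12 + 24 = 45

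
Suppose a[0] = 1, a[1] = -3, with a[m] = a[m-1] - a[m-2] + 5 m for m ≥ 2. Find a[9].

54

a[2] = (-3) - 1 + 10 = 6
a[3] = 6 - (-3) + 15 = 24
a[4] = 24 - 6 + 20 = 38
a[5] = 38 - 24 + 25 = 39
a[6] = 39 - 38 + 30 = 31
a[7] = 31 - 39 + 35 = 27
a[8] = 27 - 31 + 40 = 36
a[9] = 36 - 27 + 45 = 54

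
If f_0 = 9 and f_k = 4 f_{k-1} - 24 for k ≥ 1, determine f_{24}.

281474976710664

The fixed point is -24/(1 - 4) = 8, so f_k - 8 = 4(f_{k-1} - 8).
Hence f_k = 1·4^k + 8.
f_{24} = 1·4^{24} + 8 = 1·281474976710656 + 8 = 281474976710664.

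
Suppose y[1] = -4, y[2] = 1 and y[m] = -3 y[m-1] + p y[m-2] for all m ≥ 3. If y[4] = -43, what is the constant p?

y[3] = -3 - 4p
y[4] = 9 + 13p
So 9 + 13p = -43, giving p = -4.

-4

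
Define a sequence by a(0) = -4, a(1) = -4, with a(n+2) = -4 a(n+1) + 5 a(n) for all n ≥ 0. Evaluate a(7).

-4

a(2) = -4(-4) + 5(-4) = -4
a(3) = -4(-4) + 5(-4) = -4
a(4) = -4(-4) + 5(-4) = -4
a(5) = -4(-4) + 5(-4) = -4
a(6) = -4(-4) + 5(-4) = -4
a(7) = -4(-4) + 5(-4) = -4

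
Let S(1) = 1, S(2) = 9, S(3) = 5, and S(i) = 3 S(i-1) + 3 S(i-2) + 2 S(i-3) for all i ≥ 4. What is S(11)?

577017

S(4) = 3(5) + 3(9) + 2(1) = 44
S(5) = 3(44) + 3(5) + 2(9) = 165
S(6) = 3(165) + 3(44) + 2(5) = 637
S(7) = 3(637) + 3(165) + 2(44) = 2494
S(8) = 3(2494) + 3(637) + 2(165) = 9723
S(9) = 3(9723) + 3(2494) + 2(637) = 37925
S(10) = 3(37925) + 3(9723) + 2(2494) = 147932
S(11) = 3(147932) + 3(37925) + 2(9723) = 577017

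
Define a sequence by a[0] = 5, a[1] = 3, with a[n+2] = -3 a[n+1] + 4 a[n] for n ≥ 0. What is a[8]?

26219

a[2] = -3(3) + 4(5) = 11
a[3] = -3(11) + 4(3) = -21
a[4] = -3(-21) + 4(11) = 107
a[5] = -3(107) + 4(-21) = -405
a[6] = -3(-405) + 4(107) = 1643
a[7] = -3(1643) + 4(-405) = -6549
a[8] = -3(-6549) + 4(1643) = 26219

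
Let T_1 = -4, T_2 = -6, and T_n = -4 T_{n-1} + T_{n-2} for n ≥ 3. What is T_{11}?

2103284

T_3 = -4·(-6) + (-4) = 20
T_4 = -4·20 + (-6) = -86
T_5 = -4·(-86) + 20 = 364
T_6 = -4·364 + (-86) = -1542
T_7 = -4·(-1542) + 364 = 6532
T_8 = -4·6532 + (-1542) = -27670
T_9 = -4·(-27670) + 6532 = 117212
T_{10} = -4·117212 + (-27670) = -496518
T_{11} = -4·(-496518) + 117212 = 2103284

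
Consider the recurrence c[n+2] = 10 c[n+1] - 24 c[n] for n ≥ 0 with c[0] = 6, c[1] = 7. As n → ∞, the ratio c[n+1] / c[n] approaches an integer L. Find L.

6

The characteristic equation is r^2 - 10r + 24 = 0, which factors as (r - 6)(r - 4) = 0.
So the roots are 6 and 4. Since |6| > |4| and the coefficient of 6^n is non-zero, the ratio tends to 6.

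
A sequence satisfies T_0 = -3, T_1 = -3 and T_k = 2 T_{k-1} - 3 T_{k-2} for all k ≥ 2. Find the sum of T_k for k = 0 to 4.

T_2 = 2*(-3) - 3*(-3) = 3
T_3 = 2*3 - 3*(-3) = 15
T_4 = 2*15 - 3*3 = 21
Sum = (-3) + (-3) + 3 + 15 + 21 = 33

33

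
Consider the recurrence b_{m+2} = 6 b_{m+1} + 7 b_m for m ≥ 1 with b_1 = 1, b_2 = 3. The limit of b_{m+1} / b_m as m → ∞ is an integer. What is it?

The characteristic equation is r^2 - 6r - 7 = 0, which factors as (r - 7)(r + 1) = 0.
So the roots are 7 and -1. Since |7| > |-1| and the coefficient of 7^m is non-zero, the ratio tends to 7.

7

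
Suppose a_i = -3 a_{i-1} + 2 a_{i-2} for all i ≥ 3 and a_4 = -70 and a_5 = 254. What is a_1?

8

Rearranging, a_{i-2} = (a_i + 3 a_{i-1}) / 2.
a_3 = (254 + 3·(-70)) / 2 = 44/2 = 22
a_2 = (-70 + 3·22) / 2 = -4/2 = -2
a_1 = (22 + 3·(-2)) / 2 = 16/2 = 8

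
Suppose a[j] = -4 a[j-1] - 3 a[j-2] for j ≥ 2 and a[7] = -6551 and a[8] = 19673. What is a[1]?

Rearranging, a[j-2] = (a[j] + 4 a[j-1]) / -3.
a[6] = (19673 + 4·(-6551)) / -3 = -6531/-3 = 2177
a[5] = (-6551 + 4·2177) / -3 = 2157/-3 = -719
a[4] = (2177 + 4·(-719)) / -3 = -699/-3 = 233
a[3] = (-719 + 4·233) / -3 = 213/-3 = -71
a[2] = (233 + 4·(-71)) / -3 = -51/-3 = 17
a[1] = (-71 + 4·17) / -3 = -3/-3 = 1

1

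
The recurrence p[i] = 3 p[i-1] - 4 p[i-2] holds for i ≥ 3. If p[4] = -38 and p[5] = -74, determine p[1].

4

Rearranging, p[i-2] = (p[i] - 3 p[i-1]) / -4.
p[3] = (-74 - 3*(-38)) / -4 = 40/-4 = -10
p[2] = (-38 - 3*(-10)) / -4 = -8/-4 = 2
p[1] = (-10 - 3*2) / -4 = -16/-4 = 4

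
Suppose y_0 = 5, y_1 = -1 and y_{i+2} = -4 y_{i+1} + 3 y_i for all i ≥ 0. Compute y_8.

173413

y_2 = -4*(-1) + 3*5 = 19
y_3 = -4*19 + 3*(-1) = -79
y_4 = -4*(-79) + 3*19 = 373
y_5 = -4*373 + 3*(-79) = -1729
y_6 = -4*(-1729) + 3*373 = 8035
y_7 = -4*8035 + 3*(-1729) = -37327
y_8 = -4*(-37327) + 3*8035 = 173413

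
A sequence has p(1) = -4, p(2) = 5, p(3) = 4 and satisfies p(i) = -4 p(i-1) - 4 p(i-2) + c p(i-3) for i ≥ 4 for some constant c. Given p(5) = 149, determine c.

p(4) = -36 - 4c
p(5) = 128 + 21c
So 128 + 21c = 149, giving c = 1.

1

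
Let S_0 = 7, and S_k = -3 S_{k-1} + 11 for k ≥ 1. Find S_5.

S_1 = -3*7 + 11 = -10
S_2 = -3*(-10) + 11 = 41
S_3 = -3*41 + 11 = -112
S_4 = -3*(-112) + 11 = 347
S_5 = -3*347 + 11 = -1030

-1030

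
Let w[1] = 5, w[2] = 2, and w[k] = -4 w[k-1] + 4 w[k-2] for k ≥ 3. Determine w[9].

111872

w[3] = -4(2) + 4(5) = 12
w[4] = -4(12) + 4(2) = -40
w[5] = -4(-40) + 4(12) = 208
w[6] = -4(208) + 4(-40) = -992
w[7] = -4(-992) + 4(208) = 4800
w[8] = -4(4800) + 4(-992) = -23168
w[9] = -4(-23168) + 4(4800) = 111872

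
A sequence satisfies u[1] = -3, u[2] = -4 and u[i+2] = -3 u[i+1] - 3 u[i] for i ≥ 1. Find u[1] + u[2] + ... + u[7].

17

u[3] = -3(-4) - 3(-3) = 21
u[4] = -3(21) - 3(-4) = -51
u[5] = -3(-51) - 3(21) = 90
u[6] = -3(90) - 3(-51) = -117
u[7] = -3(-117) - 3(90) = 81
Sum = (-3) + (-4) + 21 + (-51) + 90 + (-117) + 81 = 17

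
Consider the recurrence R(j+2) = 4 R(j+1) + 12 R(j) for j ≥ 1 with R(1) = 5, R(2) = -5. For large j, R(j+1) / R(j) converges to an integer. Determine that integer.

6

The characteristic equation is r^2 - 4r - 12 = 0, which factors as (r - 6)(r + 2) = 0.
So the roots are 6 and -2. Since |6| > |-2| and the coefficient of 6^j is non-zero, the ratio tends to 6.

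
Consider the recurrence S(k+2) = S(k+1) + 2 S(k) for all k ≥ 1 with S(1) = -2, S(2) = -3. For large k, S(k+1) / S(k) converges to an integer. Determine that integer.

2

The characteristic equation is r^2 - r - 2 = 0, which factors as (r - 2)(r + 1) = 0.
So the roots are 2 and -1. Since |2| > |-1| and the coefficient of 2^k is non-zero, the ratio tends to 2.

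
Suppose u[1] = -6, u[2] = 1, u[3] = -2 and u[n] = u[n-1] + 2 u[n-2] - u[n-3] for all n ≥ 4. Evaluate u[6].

u[4] = (-2) + 2(1) - (-6) = 6
u[5] = 6 + 2(-2) - 1 = 1
u[6] = 1 + 2(6) - (-2) = 15

15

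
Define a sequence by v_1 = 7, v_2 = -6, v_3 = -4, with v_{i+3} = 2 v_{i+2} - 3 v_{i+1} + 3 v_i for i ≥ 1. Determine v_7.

-61

v_4 = 2*(-4) - 3*(-6) + 3*7 = 31
v_5 = 2*31 - 3*(-4) + 3*(-6) = 56
v_6 = 2*56 - 3*31 + 3*(-4) = 7
v_7 = 2*7 - 3*56 + 3*31 = -61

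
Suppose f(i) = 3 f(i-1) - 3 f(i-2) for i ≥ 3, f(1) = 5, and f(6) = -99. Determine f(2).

4

Let f(2) = y.
f(3) = -15 + 3y
f(4) = -45 + 6y
f(5) = -90 + 9y
f(6) = -135 + 9y
So -135 + 9y = -99, giving y = 4.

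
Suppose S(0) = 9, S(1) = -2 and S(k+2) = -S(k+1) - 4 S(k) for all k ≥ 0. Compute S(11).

S(2) = -(-2) - 4*9 = -34
S(3) = -(-34) - 4*(-2) = 42
S(4) = -42 - 4*(-34) = 94
S(5) = -94 - 4*42 = -262
S(6) = -(-262) - 4*94 = -114
S(7) = -(-114) - 4*(-262) = 1162
S(8) = -1162 - 4*(-114) = -706
S(9) = -(-706) - 4*1162 = -3942
S(10) = -(-3942) - 4*(-706) = 6766
S(11) = -6766 - 4*(-3942) = 9002

9002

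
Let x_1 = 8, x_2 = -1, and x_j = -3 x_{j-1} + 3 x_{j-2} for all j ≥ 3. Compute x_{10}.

x_3 = -3·(-1) + 3·8 = 27
x_4 = -3·27 + 3·(-1) = -84
x_5 = -3·(-84) + 3·27 = 333
x_6 = -3·333 + 3·(-84) = -1251
x_7 = -3·(-1251) + 3·333 = 4752
x_8 = -3·4752 + 3·(-1251) = -18009
x_9 = -3·(-18009) + 3·4752 = 68283
x_{10} = -3·68283 + 3·(-18009) = -258876

-258876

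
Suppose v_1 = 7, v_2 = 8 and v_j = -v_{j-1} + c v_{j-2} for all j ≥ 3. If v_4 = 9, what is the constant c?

1

v_3 = -8 + 7c
v_4 = 8 + c
So 8 + c = 9, giving c = 1.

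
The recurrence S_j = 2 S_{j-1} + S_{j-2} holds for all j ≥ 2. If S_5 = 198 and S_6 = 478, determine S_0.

2

Rearranging, S_{j-2} = S_j - 2 S_{j-1}.
S_4 = 478 - 2(198) = 82
S_3 = 198 - 2(82) = 34
S_2 = 82 - 2(34) = 14
S_1 = 34 - 2(14) = 6
S_0 = 14 - 2(6) = 2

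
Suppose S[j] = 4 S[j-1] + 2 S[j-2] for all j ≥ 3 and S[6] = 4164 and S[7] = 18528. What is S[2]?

Rearranging, S[j-2] = (S[j] - 4 S[j-1]) / 2.
S[5] = (18528 - 4*4164) / 2 = 1872/2 = 936
S[4] = (4164 - 4*936) / 2 = 420/2 = 210
S[3] = (936 - 4*210) / 2 = 96/2 = 48
S[2] = (210 - 4*48) / 2 = 18/2 = 9

9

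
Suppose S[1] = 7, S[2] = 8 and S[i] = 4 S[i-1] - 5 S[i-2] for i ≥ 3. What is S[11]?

S[3] = 4*8 - 5*7 = -3
S[4] = 4*(-3) - 5*8 = -52
S[5] = 4*(-52) - 5*(-3) = -193
S[6] = 4*(-193) - 5*(-52) = -512
S[7] = 4*(-512) - 5*(-193) = -1083
S[8] = 4*(-1083) - 5*(-512) = -1772
S[9] = 4*(-1772) - 5*(-1083) = -1673
S[10] = 4*(-1673) - 5*(-1772) = 2168
S[11] = 4*2168 - 5*(-1673) = 17037

17037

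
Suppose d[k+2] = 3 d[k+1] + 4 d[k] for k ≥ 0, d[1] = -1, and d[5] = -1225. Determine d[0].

Let d[0] = v.
d[2] = -3 + 4v
d[3] = -13 + 12v
d[4] = -51 + 52v
d[5] = -205 + 204v
So -205 + 204v = -1225, giving v = -5.

-5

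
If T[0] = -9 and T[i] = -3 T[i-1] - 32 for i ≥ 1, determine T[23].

The fixed point is -32/(1 + 3) = -8, so T[i] + 8 = -3(T[i-1] + 8).
Hence T[i] = -1·(-3)^i - 8.
T[23] = -1·(-3)^{23} - 8 = -1·-94143178827 - 8 = 94143178819.

94143178819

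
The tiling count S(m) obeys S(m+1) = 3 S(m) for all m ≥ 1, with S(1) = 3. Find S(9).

19683

S(2) = 3(3) = 9
S(3) = 3(9) = 27
S(4) = 3(27) = 81
S(5) = 3(81) = 243
S(6) = 3(243) = 729
S(7) = 3(729) = 2187
S(8) = 3(2187) = 6561
S(9) = 3(6561) = 19683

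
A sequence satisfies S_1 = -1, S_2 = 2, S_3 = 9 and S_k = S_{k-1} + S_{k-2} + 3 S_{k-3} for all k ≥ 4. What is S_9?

511

S_4 = 9 + 2 + 3*(-1) = 8
S_5 = 8 + 9 + 3*2 = 23
S_6 = 23 + 8 + 3*9 = 58
S_7 = 58 + 23 + 3*8 = 105
S_8 = 105 + 58 + 3*23 = 232
S_9 = 232 + 105 + 3*58 = 511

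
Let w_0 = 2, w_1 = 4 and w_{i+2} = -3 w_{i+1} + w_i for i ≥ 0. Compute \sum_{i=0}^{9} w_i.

33798

w_2 = -3·4 + 2 = -10
w_3 = -3·(-10) + 4 = 34
w_4 = -3·34 + (-10) = -112
w_5 = -3·(-112) + 34 = 370
w_6 = -3·370 + (-112) = -1222
w_7 = -3·(-1222) + 370 = 4036
w_8 = -3·4036 + (-1222) = -13330
w_9 = -3·(-13330) + 4036 = 44026
Sum = 2 + 4 + (-10) + 34 + (-112) + 370 + (-1222) + 4036 + (-13330) + 44026 = 33798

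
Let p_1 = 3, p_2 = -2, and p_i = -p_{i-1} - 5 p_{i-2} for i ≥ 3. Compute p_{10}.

p_3 = -(-2) - 5·3 = -13
p_4 = -(-13) - 5·(-2) = 23
p_5 = -23 - 5·(-13) = 42
p_6 = -42 - 5·23 = -157
p_7 = -(-157) - 5·42 = -53
p_8 = -(-53) - 5·(-157) = 838
p_9 = -838 - 5·(-53) = -573
p_{10} = -(-573) - 5·838 = -3617

-3617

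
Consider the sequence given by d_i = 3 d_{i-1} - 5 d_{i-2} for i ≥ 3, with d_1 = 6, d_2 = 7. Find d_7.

d_3 = 3(7) - 5(6) = -9
d_4 = 3(-9) - 5(7) = -62
d_5 = 3(-62) - 5(-9) = -141
d_6 = 3(-141) - 5(-62) = -113
d_7 = 3(-113) - 5(-141) = 366

366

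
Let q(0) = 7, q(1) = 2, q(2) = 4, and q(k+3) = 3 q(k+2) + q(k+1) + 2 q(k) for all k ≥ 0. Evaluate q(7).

q(3) = 3·4 + 2 + 2·7 = 28
q(4) = 3·28 + 4 + 2·2 = 92
q(5) = 3·92 + 28 + 2·4 = 312
q(6) = 3·312 + 92 + 2·28 = 1084
q(7) = 3·1084 + 312 + 2·92 = 3748

3748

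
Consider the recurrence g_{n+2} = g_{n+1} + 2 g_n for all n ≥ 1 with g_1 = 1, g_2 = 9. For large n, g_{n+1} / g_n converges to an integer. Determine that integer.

2

The characteristic equation is r^2 - r - 2 = 0, which factors as (r - 2)(r + 1) = 0.
So the roots are 2 and -1. Since |2| > |-1| and the coefficient of 2^n is non-zero, the ratio tends to 2.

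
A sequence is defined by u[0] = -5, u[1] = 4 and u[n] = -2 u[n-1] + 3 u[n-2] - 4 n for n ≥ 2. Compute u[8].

-17677

u[2] = -2(4) + 3(-5) - 8 = -31
u[3] = -2(-31) + 3(4) - 12 = 62
u[4] = -2(62) + 3(-31) - 16 = -233
u[5] = -2(-233) + 3(62) - 20 = 632
u[6] = -2(632) + 3(-233) - 24 = -1987
u[7] = -2(-1987) + 3(632) - 28 = 5842
u[8] = -2(5842) + 3(-1987) - 32 = -17677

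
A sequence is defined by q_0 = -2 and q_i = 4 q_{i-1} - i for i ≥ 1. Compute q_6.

q_1 = 4(-2) - 1 = -9
q_2 = 4(-9) - 2 = -38
q_3 = 4(-38) - 3 = -155
q_4 = 4(-155) - 4 = -624
q_5 = 4(-624) - 5 = -2501
q_6 = 4(-2501) - 6 = -10010

-10010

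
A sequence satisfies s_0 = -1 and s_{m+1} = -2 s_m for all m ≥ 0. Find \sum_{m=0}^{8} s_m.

s_1 = -2*(-1) = 2
s_2 = -2*2 = -4
s_3 = -2*(-4) = 8
s_4 = -2*8 = -16
s_5 = -2*(-16) = 32
s_6 = -2*32 = -64
s_7 = -2*(-64) = 128
s_8 = -2*128 = -256
Sum = (-1) + 2 + (-4) + 8 + (-16) + 32 + (-64) + 128 + (-256) = -171

-171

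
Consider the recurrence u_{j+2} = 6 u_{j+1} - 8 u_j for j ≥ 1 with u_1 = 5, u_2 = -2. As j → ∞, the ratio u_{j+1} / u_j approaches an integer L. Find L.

4

The characteristic equation is r^2 - 6r + 8 = 0, which factors as (r - 4)(r - 2) = 0.
So the roots are 4 and 2. Since |4| > |2| and the coefficient of 4^j is non-zero, the ratio tends to 4.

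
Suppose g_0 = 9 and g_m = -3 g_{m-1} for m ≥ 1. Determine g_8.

g_1 = -3(9) = -27
g_2 = -3(-27) = 81
g_3 = -3(81) = -243
g_4 = -3(-243) = 729
g_5 = -3(729) = -2187
g_6 = -3(-2187) = 6561
g_7 = -3(6561) = -19683
g_8 = -3(-19683) = 59049

59049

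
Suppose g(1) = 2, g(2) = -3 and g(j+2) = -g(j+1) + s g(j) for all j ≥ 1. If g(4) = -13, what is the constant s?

g(3) = 3 + 2s
g(4) = -3 - 5s
So -3 - 5s = -13, giving s = 2.

2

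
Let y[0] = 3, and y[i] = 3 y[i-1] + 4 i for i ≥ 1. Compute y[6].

y[1] = 3(3) + 4 = 13
y[2] = 3(13) + 8 = 47
y[3] = 3(47) + 12 = 153
y[4] = 3(153) + 16 = 475
y[5] = 3(475) + 20 = 1445
y[6] = 3(1445) + 24 = 4359

4359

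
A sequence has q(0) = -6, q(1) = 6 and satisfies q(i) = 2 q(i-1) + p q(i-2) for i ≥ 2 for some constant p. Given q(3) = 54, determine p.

q(2) = 12 - 6p
q(3) = 24 - 6p
So 24 - 6p = 54, giving p = -5.

-5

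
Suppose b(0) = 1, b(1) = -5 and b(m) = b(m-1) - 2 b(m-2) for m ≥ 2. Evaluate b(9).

b(2) = (-5) - 2·1 = -7
b(3) = (-7) - 2·(-5) = 3
b(4) = 3 - 2·(-7) = 17
b(5) = 17 - 2·3 = 11
b(6) = 11 - 2·17 = -23
b(7) = (-23) - 2·11 = -45
b(8) = (-45) - 2·(-23) = 1
b(9) = 1 - 2·(-45) = 91

91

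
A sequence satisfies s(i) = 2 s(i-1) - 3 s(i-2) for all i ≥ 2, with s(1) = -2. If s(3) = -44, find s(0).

Let s(0) = v.
s(2) = -4 - 3v
s(3) = -2 - 6v
So -2 - 6v = -44, giving v = 7.

7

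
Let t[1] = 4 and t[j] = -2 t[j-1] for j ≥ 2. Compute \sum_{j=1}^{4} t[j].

t[2] = -2*4 = -8
t[3] = -2*(-8) = 16
t[4] = -2*16 = -32
Sum = 4 + (-8) + 16 + (-32) = -20

-20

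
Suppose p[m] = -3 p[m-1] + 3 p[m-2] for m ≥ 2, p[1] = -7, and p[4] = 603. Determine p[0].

Let p[0] = w.
p[2] = 21 + 3w
p[3] = -84 - 9w
p[4] = 315 + 36w
So 315 + 36w = 603, giving w = 8.

8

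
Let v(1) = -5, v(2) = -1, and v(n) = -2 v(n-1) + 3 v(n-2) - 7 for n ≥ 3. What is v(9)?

-9449

v(3) = -2(-1) + 3(-5) - 7 = -20
v(4) = -2(-20) + 3(-1) - 7 = 30
v(5) = -2(30) + 3(-20) - 7 = -127
v(6) = -2(-127) + 3(30) - 7 = 337
v(7) = -2(337) + 3(-127) - 7 = -1062
v(8) = -2(-1062) + 3(337) - 7 = 3128
v(9) = -2(3128) + 3(-1062) - 7 = -9449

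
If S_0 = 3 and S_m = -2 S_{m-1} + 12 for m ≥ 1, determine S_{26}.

-67108860

The fixed point is 12/(1 + 2) = 4, so S_m - 4 = -2(S_{m-1} - 4).
Hence S_m = -1·(-2)^m + 4.
S_{26} = -1·(-2)^{26} + 4 = -1·67108864 + 4 = -67108860.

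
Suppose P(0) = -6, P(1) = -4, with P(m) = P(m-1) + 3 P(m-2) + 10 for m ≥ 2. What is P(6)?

P(2) = (-4) + 3(-6) + 10 = -12
P(3) = (-12) + 3(-4) + 10 = -14
P(4) = (-14) + 3(-12) + 10 = -40
P(5) = (-40) + 3(-14) + 10 = -72
P(6) = (-72) + 3(-40) + 10 = -182

-182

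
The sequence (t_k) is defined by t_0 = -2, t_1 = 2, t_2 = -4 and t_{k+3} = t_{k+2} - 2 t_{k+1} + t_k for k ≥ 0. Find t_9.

36

t_3 = (-4) - 2·2 + (-2) = -10
t_4 = (-10) - 2·(-4) + 2 = 0
t_5 = 0 - 2·(-10) + (-4) = 16
t_6 = 16 - 2·0 + (-10) = 6
t_7 = 6 - 2·16 + 0 = -26
t_8 = (-26) - 2·6 + 16 = -22
t_9 = (-22) - 2·(-26) + 6 = 36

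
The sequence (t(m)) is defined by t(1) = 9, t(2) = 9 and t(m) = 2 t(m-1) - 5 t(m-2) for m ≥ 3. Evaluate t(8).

261

t(3) = 2(9) - 5(9) = -27
t(4) = 2(-27) - 5(9) = -99
t(5) = 2(-99) - 5(-27) = -63
t(6) = 2(-63) - 5(-99) = 369
t(7) = 2(369) - 5(-63) = 1053
t(8) = 2(1053) - 5(369) = 261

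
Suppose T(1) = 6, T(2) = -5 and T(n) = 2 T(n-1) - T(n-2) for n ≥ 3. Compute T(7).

-60

T(3) = 2(-5) - 6 = -16
T(4) = 2(-16) - (-5) = -27
T(5) = 2(-27) - (-16) = -38
T(6) = 2(-38) - (-27) = -49
T(7) = 2(-49) - (-38) = -60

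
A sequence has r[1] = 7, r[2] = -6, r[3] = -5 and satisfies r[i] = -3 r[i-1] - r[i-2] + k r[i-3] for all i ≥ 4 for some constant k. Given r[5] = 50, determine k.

r[4] = 21 + 7k
r[5] = -58 - 27k
So -58 - 27k = 50, giving k = -4.

-4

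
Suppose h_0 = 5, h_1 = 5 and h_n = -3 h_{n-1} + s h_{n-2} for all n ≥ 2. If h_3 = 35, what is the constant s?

1

h_2 = -15 + 5s
h_3 = 45 - 10s
So 45 - 10s = 35, giving s = 1.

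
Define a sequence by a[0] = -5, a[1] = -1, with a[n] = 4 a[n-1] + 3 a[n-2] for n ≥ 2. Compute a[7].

a[2] = 4(-1) + 3(-5) = -19
a[3] = 4(-19) + 3(-1) = -79
a[4] = 4(-79) + 3(-19) = -373
a[5] = 4(-373) + 3(-79) = -1729
a[6] = 4(-1729) + 3(-373) = -8035
a[7] = 4(-8035) + 3(-1729) = -37327

-37327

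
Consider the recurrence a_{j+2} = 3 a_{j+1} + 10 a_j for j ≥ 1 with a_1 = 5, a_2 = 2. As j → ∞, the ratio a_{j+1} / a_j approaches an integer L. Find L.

The characteristic equation is r^2 - 3r - 10 = 0, which factors as (r - 5)(r + 2) = 0.
So the roots are 5 and -2. Since |5| > |-2| and the coefficient of 5^j is non-zero, the ratio tends to 5.

5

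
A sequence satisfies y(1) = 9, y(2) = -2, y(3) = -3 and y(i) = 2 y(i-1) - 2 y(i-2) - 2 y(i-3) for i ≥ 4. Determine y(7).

72

y(4) = 2·(-3) - 2·(-2) - 2·9 = -20
y(5) = 2·(-20) - 2·(-3) - 2·(-2) = -30
y(6) = 2·(-30) - 2·(-20) - 2·(-3) = -14
y(7) = 2·(-14) - 2·(-30) - 2·(-20) = 72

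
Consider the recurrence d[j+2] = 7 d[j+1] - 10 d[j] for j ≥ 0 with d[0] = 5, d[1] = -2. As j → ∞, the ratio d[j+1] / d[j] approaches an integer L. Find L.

The characteristic equation is r^2 - 7r + 10 = 0, which factors as (r - 5)(r - 2) = 0.
So the roots are 5 and 2. Since |5| > |2| and the coefficient of 5^j is non-zero, the ratio tends to 5.

5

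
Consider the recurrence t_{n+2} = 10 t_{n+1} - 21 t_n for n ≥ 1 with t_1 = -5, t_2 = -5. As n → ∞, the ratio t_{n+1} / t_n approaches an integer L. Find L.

7

The characteristic equation is r^2 - 10r + 21 = 0, which factors as (r - 7)(r - 3) = 0.
So the roots are 7 and 3. Since |7| > |3| and the coefficient of 7^n is non-zero, the ratio tends to 7.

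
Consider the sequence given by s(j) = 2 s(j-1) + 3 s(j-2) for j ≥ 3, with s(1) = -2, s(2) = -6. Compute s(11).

s(3) = 2·(-6) + 3·(-2) = -18
s(4) = 2·(-18) + 3·(-6) = -54
s(5) = 2·(-54) + 3·(-18) = -162
s(6) = 2·(-162) + 3·(-54) = -486
s(7) = 2·(-486) + 3·(-162) = -1458
s(8) = 2·(-1458) + 3·(-486) = -4374
s(9) = 2·(-4374) + 3·(-1458) = -13122
s(10) = 2·(-13122) + 3·(-4374) = -39366
s(11) = 2·(-39366) + 3·(-13122) = -118098

-118098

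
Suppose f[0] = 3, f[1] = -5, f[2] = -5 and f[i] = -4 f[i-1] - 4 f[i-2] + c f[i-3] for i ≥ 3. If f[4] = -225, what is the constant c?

5

f[3] = 40 + 3c
f[4] = -140 - 17c
So -140 - 17c = -225, giving c = 5.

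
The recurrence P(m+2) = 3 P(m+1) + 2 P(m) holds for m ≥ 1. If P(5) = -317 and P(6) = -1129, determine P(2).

-7

Rearranging, P(m-2) = (P(m) - 3 P(m-1)) / 2.
P(4) = (-1129 - 3·(-317)) / 2 = -178/2 = -89
P(3) = (-317 - 3·(-89)) / 2 = -50/2 = -25
P(2) = (-89 - 3·(-25)) / 2 = -14/2 = -7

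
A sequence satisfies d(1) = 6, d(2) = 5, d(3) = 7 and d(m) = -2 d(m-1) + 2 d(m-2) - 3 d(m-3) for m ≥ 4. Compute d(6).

-151

d(4) = -2·7 + 2·5 - 3·6 = -22
d(5) = -2·(-22) + 2·7 - 3·5 = 43
d(6) = -2·43 + 2·(-22) - 3·7 = -151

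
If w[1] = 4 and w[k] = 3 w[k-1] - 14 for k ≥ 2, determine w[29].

-68630377364876

The fixed point is -14/(1 - 3) = 7, so w[k] - 7 = 3(w[k-1] - 7).
Hence w[k] = -3·3^{k-1} + 7.
w[29] = -3·3^{28} + 7 = -3·22876792454961 + 7 = -68630377364876.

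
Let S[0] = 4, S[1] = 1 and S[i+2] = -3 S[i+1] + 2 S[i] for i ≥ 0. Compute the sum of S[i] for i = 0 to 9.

-21751

S[2] = -3*1 + 2*4 = 5
S[3] = -3*5 + 2*1 = -13
S[4] = -3*(-13) + 2*5 = 49
S[5] = -3*49 + 2*(-13) = -173
S[6] = -3*(-173) + 2*49 = 617
S[7] = -3*617 + 2*(-173) = -2197
S[8] = -3*(-2197) + 2*617 = 7825
S[9] = -3*7825 + 2*(-2197) = -27869
Sum = 4 + 1 + 5 + (-13) + 49 + (-173) + 617 + (-2197) + 7825 + (-27869) = -21751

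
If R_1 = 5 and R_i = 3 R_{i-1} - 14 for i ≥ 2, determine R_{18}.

The fixed point is -14/(1 - 3) = 7, so R_i - 7 = 3(R_{i-1} - 7).
Hence R_i = -2·3^{i-1} + 7.
R_{18} = -2·3^{17} + 7 = -2·129140163 + 7 = -258280319.

-258280319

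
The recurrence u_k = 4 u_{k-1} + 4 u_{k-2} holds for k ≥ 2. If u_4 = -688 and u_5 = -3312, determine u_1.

Rearranging, u_{k-2} = (u_k - 4 u_{k-1}) / 4.
u_3 = (-3312 - 4·(-688)) / 4 = -560/4 = -140
u_2 = (-688 - 4·(-140)) / 4 = -128/4 = -32
u_1 = (-140 - 4·(-32)) / 4 = -12/4 = -3

-3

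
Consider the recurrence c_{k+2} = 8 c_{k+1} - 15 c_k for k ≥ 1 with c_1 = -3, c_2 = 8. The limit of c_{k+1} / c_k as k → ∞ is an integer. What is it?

The characteristic equation is r^2 - 8r + 15 = 0, which factors as (r - 5)(r - 3) = 0.
So the roots are 5 and 3. Since |5| > |3| and the coefficient of 5^k is non-zero, the ratio tends to 5.

5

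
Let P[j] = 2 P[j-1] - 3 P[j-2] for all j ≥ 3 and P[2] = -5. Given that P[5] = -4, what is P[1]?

8

Let P[1] = y.
P[3] = -10 - 3y
P[4] = -5 - 6y
P[5] = 20 - 3y
So 20 - 3y = -4, giving y = 8.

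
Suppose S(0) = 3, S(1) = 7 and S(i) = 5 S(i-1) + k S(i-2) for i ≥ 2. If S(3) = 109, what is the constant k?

S(2) = 35 + 3k
S(3) = 175 + 22k
So 175 + 22k = 109, giving k = -3.

-3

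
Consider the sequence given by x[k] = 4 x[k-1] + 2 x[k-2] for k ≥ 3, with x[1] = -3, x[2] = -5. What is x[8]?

x[3] = 4·(-5) + 2·(-3) = -26
x[4] = 4·(-26) + 2·(-5) = -114
x[5] = 4·(-114) + 2·(-26) = -508
x[6] = 4·(-508) + 2·(-114) = -2260
x[7] = 4·(-2260) + 2·(-508) = -10056
x[8] = 4·(-10056) + 2·(-2260) = -44744

-44744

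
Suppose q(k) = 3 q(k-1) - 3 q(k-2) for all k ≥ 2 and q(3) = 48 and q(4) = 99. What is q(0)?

-6

Rearranging, q(k-2) = (q(k) - 3 q(k-1)) / -3.
q(2) = (99 - 3·48) / -3 = -45/-3 = 15
q(1) = (48 - 3·15) / -3 = 3/-3 = -1
q(0) = (15 - 3·(-1)) / -3 = 18/-3 = -6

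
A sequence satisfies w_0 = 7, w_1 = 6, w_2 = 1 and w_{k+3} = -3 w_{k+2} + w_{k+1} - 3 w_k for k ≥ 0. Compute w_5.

w_3 = -3*1 + 6 - 3*7 = -18
w_4 = -3*(-18) + 1 - 3*6 = 37
w_5 = -3*37 + (-18) - 3*1 = -132

-132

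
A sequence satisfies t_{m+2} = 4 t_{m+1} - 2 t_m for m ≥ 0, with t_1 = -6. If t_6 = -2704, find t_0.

Let t_0 = w.
t_2 = -24 - 2w
t_3 = -84 - 8w
t_4 = -288 - 28w
t_5 = -984 - 96w
t_6 = -3360 - 328w
So -3360 - 328w = -2704, giving w = -2.

-2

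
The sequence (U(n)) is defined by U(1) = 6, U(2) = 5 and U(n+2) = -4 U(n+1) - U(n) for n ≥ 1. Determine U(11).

U(3) = -4(5) - 6 = -26
U(4) = -4(-26) - 5 = 99
U(5) = -4(99) - (-26) = -370
U(6) = -4(-370) - 99 = 1381
U(7) = -4(1381) - (-370) = -5154
U(8) = -4(-5154) - 1381 = 19235
U(9) = -4(19235) - (-5154) = -71786
U(10) = -4(-71786) - 19235 = 267909
U(11) = -4(267909) - (-71786) = -999850

-999850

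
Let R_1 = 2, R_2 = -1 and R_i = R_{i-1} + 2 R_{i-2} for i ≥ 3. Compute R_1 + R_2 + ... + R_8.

R_3 = (-1) + 2·2 = 3
R_4 = 3 + 2·(-1) = 1
R_5 = 1 + 2·3 = 7
R_6 = 7 + 2·1 = 9
R_7 = 9 + 2·7 = 23
R_8 = 23 + 2·9 = 41
Sum = 2 + (-1) + 3 + 1 + 7 + 9 + 23 + 41 = 85

85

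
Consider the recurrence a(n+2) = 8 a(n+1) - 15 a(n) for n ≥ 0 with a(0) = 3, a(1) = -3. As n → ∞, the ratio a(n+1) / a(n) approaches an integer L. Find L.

The characteristic equation is r^2 - 8r + 15 = 0, which factors as (r - 5)(r - 3) = 0.
So the roots are 5 and 3. Since |5| > |3| and the coefficient of 5^n is non-zero, the ratio tends to 5.

5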